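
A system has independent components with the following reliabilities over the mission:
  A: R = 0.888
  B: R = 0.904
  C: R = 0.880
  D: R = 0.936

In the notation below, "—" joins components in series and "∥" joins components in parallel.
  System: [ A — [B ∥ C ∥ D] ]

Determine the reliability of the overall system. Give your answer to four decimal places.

Parallel (B, C, and D): 1 − (1 − 0.904000)(1 − 0.880000)(1 − 0.936000) = 0.999263
Series (A and [0.999263]): 0.888000 × 0.999263 = 0.8873

0.8873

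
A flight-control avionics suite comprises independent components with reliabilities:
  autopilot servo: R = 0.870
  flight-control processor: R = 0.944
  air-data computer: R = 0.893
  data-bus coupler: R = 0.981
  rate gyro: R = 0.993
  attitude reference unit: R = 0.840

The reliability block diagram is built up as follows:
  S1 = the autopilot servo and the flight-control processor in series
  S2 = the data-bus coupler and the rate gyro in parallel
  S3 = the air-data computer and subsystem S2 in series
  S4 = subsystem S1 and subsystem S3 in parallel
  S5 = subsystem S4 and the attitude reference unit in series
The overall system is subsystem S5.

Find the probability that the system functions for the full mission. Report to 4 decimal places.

0.8239

Series (autopilot servo and flight-control processor): 0.870000 × 0.944000 = 0.821280
Parallel (data-bus coupler and rate gyro): 1 − (1 − 0.981000)(1 − 0.993000) = 0.999867
Series (air-data computer and [0.999867]): 0.893000 × 0.999867 = 0.892881
Parallel ([0.821280] and [0.892881]): 1 − (1 − 0.821280)(1 − 0.892881) = 0.980856
Series ([0.980856] and attitude reference unit): 0.980856 × 0.840000 = 0.8239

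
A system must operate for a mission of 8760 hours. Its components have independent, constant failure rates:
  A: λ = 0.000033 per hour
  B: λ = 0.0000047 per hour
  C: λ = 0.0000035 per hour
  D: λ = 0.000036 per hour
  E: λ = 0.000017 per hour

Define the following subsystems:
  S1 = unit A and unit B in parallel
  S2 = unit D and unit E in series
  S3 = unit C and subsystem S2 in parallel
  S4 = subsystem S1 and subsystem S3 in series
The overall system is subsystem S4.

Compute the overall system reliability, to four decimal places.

0.9788

R(A) = exp(−0.000033 × 8760) = 0.748952
R(B) = exp(−0.0000047 × 8760) = 0.959664
R(C) = exp(−0.0000035 × 8760) = 0.969805
R(D) = exp(−0.000036 × 8760) = 0.729526
R(E) = exp(−0.000017 × 8760) = 0.861638
Parallel (A and B): 1 − (1 − 0.748952)(1 − 0.959664) = 0.989874
Series (D and E): 0.729526 × 0.861638 = 0.628587
Parallel (C and [0.628587]): 1 − (1 − 0.969805)(1 − 0.628587) = 0.988785
Series ([0.989874] and [0.988785]): 0.989874 × 0.988785 = 0.9788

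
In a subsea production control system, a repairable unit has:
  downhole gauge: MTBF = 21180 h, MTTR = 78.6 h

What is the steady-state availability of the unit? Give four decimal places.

0.9963

A(downhole gauge) = MTBF/(MTBF+MTTR) = 21180/(21180+78.6) = 0.9963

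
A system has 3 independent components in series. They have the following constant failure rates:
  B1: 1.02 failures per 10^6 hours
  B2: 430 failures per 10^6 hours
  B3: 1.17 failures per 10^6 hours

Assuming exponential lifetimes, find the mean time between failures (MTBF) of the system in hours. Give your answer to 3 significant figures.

Series of exponential components: λ_sys = Σ λ_i
λ_sys = 0.00000102 + 0.000430 + 0.00000117 = 4.3219e-04 /h
MTBF = 1 / λ_sys = 2310 h

2310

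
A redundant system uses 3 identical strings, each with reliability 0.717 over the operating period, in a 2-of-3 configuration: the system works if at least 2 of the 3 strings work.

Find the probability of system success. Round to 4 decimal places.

0.8051

R = Σ_{i=2}^{3} C(3,i) p^i (1−p)^{3−i} with p = 0.717
C(3,2)·0.717^2·0.283^1 = 0.436462
C(3,3)·0.717^3·0.283^0 = 0.368602
Sum = 0.8051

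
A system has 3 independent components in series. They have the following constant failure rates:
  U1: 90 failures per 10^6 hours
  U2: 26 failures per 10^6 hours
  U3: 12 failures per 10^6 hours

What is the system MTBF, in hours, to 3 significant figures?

7810

Series of exponential components: λ_sys = Σ λ_i
λ_sys = 0.000090 + 0.000026 + 0.000012 = 1.2800e-04 /h
MTBF = 1 / λ_sys = 7810 h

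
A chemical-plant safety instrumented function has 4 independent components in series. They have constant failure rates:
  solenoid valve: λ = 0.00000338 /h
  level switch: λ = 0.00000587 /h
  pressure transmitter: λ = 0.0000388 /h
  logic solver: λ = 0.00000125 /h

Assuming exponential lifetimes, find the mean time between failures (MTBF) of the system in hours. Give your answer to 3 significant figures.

20300

Series of exponential components: λ_sys = Σ λ_i
λ_sys = 0.00000338 + 0.00000587 + 0.0000388 + 0.00000125 = 4.9300e-05 /h
MTBF = 1 / λ_sys = 20300 h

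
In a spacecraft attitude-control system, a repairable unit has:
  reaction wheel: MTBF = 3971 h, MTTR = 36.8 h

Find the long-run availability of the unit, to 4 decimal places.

0.9908

A(reaction wheel) = MTBF/(MTBF+MTTR) = 3971/(3971+36.8) = 0.9908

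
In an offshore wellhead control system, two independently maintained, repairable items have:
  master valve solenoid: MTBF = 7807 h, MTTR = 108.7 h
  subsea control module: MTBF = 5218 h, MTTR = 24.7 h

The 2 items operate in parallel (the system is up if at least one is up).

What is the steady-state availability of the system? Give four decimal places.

0.9999

A(master valve solenoid) = MTBF/(MTBF+MTTR) = 7807/(7807+108.7) = 0.986268
A(subsea control module) = MTBF/(MTBF+MTTR) = 5218/(5218+24.7) = 0.995289
Parallel availability: 1 − (1 − 0.986268)(1 − 0.995289) = 0.9999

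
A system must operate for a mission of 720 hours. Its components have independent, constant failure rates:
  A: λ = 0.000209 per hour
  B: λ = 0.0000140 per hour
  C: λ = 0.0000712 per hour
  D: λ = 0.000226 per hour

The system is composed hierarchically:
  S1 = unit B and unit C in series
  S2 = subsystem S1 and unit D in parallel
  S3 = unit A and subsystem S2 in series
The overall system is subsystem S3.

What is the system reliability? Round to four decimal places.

R(A) = exp(−0.000209 × 720) = 0.860295
R(B) = exp(−0.0000140 × 720) = 0.989971
R(C) = exp(−0.0000712 × 720) = 0.950028
R(D) = exp(−0.000226 × 720) = 0.849829
Series (B and C): 0.989971 × 0.950028 = 0.940500
Parallel ([0.940500] and D): 1 − (1 − 0.940500)(1 − 0.849829) = 0.991065
Series (A and [0.991065]): 0.860295 × 0.991065 = 0.8526

0.8526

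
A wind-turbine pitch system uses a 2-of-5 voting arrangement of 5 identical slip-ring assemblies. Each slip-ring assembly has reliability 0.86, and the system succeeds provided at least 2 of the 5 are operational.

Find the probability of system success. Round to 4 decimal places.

0.9983

R = Σ_{i=2}^{5} C(5,i) p^i (1−p)^{5−i} with p = 0.86
C(5,2)·0.86^2·0.14^3 = 0.020295
C(5,3)·0.86^3·0.14^2 = 0.124667
C(5,4)·0.86^4·0.14^1 = 0.382906
C(5,5)·0.86^5·0.14^0 = 0.470427
Sum = 0.9983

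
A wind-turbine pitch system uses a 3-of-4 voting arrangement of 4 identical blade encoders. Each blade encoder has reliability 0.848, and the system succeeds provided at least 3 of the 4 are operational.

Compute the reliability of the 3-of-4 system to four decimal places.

R = Σ_{i=3}^{4} C(4,i) p^i (1−p)^{4−i} with p = 0.848
C(4,3)·0.848^3·0.152^1 = 0.370759
C(4,4)·0.848^4·0.152^0 = 0.517111
Sum = 0.8879

0.8879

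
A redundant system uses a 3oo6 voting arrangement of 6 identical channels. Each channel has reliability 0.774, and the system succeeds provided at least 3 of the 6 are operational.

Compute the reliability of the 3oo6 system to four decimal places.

0.9737

R = Σ_{i=3}^{6} C(6,i) p^i (1−p)^{6−i} with p = 0.774
C(6,3)·0.774^3·0.226^3 = 0.107048
C(6,4)·0.774^4·0.226^2 = 0.274962
C(6,5)·0.774^5·0.226^1 = 0.376673
C(6,6)·0.774^6·0.226^0 = 0.215004
Sum = 0.9737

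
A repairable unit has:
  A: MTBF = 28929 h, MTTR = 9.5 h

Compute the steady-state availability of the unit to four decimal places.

0.9997

A(A) = MTBF/(MTBF+MTTR) = 28929/(28929+9.5) = 0.9997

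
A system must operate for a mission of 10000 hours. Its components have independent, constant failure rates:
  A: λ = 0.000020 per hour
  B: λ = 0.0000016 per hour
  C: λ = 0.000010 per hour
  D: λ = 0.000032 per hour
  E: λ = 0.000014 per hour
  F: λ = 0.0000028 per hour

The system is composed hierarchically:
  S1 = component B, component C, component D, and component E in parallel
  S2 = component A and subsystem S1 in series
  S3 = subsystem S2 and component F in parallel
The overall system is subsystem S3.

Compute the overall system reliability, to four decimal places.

R(A) = exp(−0.000020 × 10000) = 0.818731
R(B) = exp(−0.0000016 × 10000) = 0.984127
R(C) = exp(−0.000010 × 10000) = 0.904837
R(D) = exp(−0.000032 × 10000) = 0.726149
R(E) = exp(−0.000014 × 10000) = 0.869358
R(F) = exp(−0.0000028 × 10000) = 0.972388
Parallel (B, C, D, and E): 1 − (1 − 0.984127)(1 − 0.904837)(1 − 0.726149)(1 − 0.869358) = 0.999946
Series (A and [0.999946]): 0.818731 × 0.999946 = 0.818687
Parallel ([0.818687] and F): 1 − (1 − 0.818687)(1 − 0.972388) = 0.9950

0.9950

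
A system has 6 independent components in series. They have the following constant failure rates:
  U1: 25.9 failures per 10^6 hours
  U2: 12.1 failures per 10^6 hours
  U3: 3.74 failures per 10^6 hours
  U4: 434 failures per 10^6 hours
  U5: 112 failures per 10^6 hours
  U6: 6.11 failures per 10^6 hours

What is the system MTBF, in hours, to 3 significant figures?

Series of exponential components: λ_sys = Σ λ_i
λ_sys = 0.0000259 + 0.0000121 + 0.00000374 + 0.000434 + 0.000112 + 0.00000611 = 5.9385e-04 /h
MTBF = 1 / λ_sys = 1680 h

1680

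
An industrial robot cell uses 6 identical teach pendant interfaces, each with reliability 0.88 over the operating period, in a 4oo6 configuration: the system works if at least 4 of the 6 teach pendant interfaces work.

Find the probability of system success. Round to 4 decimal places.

0.9739

R = Σ_{i=4}^{6} C(6,i) p^i (1−p)^{6−i} with p = 0.88
C(6,4)·0.88^4·0.12^2 = 0.129534
C(6,5)·0.88^5·0.12^1 = 0.379967
C(6,6)·0.88^6·0.12^0 = 0.464404
Sum = 0.9739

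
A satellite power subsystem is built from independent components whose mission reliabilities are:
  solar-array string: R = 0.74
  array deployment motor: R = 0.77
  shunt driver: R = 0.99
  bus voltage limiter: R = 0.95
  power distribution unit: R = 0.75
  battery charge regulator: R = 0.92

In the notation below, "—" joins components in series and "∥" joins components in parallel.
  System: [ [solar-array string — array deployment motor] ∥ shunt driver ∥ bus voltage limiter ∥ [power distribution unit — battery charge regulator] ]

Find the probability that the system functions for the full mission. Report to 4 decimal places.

Series (solar-array string and array deployment motor): 0.740000 × 0.770000 = 0.569800
Series (power distribution unit and battery charge regulator): 0.750000 × 0.920000 = 0.690000
Parallel ([0.569800], shunt driver, bus voltage limiter, and [0.690000]): 1 − (1 − 0.569800)(1 − 0.990000)(1 − 0.950000)(1 − 0.690000) = 0.9999

0.9999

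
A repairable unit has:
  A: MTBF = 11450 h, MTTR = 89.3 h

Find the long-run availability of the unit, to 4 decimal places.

0.9923

A(A) = MTBF/(MTBF+MTTR) = 11450/(11450+89.3) = 0.9923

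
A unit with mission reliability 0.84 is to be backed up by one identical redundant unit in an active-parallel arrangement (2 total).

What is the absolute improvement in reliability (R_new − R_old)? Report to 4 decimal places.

0.1344

R_before = 0.84
R_after = 1 − (1 − 0.84)^2 = 0.9744
ΔR = 0.9744 − 0.84 = 0.1344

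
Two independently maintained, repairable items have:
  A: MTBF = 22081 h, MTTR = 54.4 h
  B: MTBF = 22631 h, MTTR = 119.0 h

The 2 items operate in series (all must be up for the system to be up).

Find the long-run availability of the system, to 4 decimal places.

A(A) = MTBF/(MTBF+MTTR) = 22081/(22081+54.4) = 0.997542
A(B) = MTBF/(MTBF+MTTR) = 22631/(22631+119.0) = 0.994769
Series availability: 0.997542 × 0.994769 = 0.9923

0.9923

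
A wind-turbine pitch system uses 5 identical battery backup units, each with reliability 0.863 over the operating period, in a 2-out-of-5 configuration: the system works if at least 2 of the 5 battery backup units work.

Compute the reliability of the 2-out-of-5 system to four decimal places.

0.9984

R = Σ_{i=2}^{5} C(5,i) p^i (1−p)^{5−i} with p = 0.863
C(5,2)·0.863^2·0.137^3 = 0.019151
C(5,3)·0.863^3·0.137^2 = 0.120635
C(5,4)·0.863^4·0.137^1 = 0.379956
C(5,5)·0.863^5·0.137^0 = 0.478690
Sum = 0.9984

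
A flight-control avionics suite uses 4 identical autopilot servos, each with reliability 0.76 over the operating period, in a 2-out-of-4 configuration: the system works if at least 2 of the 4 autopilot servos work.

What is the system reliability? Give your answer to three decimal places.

R = Σ_{i=2}^{4} C(4,i) p^i (1−p)^{4−i} with p = 0.76
C(4,2)·0.76^2·0.24^2 = 0.19962
C(4,3)·0.76^3·0.24^1 = 0.42142
C(4,4)·0.76^4·0.24^0 = 0.33362
Sum = 0.955

0.955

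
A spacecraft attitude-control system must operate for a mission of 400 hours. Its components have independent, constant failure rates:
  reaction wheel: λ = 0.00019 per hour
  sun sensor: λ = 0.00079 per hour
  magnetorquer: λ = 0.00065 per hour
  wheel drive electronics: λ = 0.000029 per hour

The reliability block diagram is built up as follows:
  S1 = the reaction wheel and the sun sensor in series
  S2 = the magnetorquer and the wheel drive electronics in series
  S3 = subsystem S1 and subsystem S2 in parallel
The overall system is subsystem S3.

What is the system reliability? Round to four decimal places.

R(reaction wheel) = exp(−0.00019 × 400) = 0.926816
R(sun sensor) = exp(−0.00079 × 400) = 0.729059
R(magnetorquer) = exp(−0.00065 × 400) = 0.771052
R(wheel drive electronics) = exp(−0.000029 × 400) = 0.988467
Series (reaction wheel and sun sensor): 0.926816 × 0.729059 = 0.675704
Series (magnetorquer and wheel drive electronics): 0.771052 × 0.988467 = 0.762159
Parallel ([0.675704] and [0.762159]): 1 − (1 − 0.675704)(1 − 0.762159) = 0.9229

0.9229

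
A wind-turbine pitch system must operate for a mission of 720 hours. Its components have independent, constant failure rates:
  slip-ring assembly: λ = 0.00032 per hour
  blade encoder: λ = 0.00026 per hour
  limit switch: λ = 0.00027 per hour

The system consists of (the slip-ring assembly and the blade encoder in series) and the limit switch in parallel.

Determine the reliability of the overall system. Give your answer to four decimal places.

R(slip-ring assembly) = exp(−0.00032 × 720) = 0.794216
R(blade encoder) = exp(−0.00026 × 720) = 0.829278
R(limit switch) = exp(−0.00027 × 720) = 0.823329
Series (slip-ring assembly and blade encoder): 0.794216 × 0.829278 = 0.658626
Parallel ([0.658626] and limit switch): 1 − (1 − 0.658626)(1 − 0.823329) = 0.9397

0.9397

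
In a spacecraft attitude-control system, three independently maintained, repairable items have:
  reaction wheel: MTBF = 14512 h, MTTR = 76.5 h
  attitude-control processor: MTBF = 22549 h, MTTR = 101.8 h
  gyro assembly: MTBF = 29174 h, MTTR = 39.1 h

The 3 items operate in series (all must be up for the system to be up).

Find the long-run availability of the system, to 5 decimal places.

A(reaction wheel) = MTBF/(MTBF+MTTR) = 14512/(14512+76.5) = 0.994756
A(attitude-control processor) = MTBF/(MTBF+MTTR) = 22549/(22549+101.8) = 0.995506
A(gyro assembly) = MTBF/(MTBF+MTTR) = 29174/(29174+39.1) = 0.998662
Series availability: 0.994756 × 0.995506 × 0.998662 = 0.98896

0.98896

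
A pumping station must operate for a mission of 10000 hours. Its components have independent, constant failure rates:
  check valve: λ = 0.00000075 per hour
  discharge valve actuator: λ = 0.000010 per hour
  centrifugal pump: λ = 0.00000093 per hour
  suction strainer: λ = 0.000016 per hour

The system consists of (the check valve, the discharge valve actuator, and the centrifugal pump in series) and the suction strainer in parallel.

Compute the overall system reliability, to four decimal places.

0.9837

R(check valve) = exp(−0.00000075 × 10000) = 0.992528
R(discharge valve actuator) = exp(−0.000010 × 10000) = 0.904837
R(centrifugal pump) = exp(−0.00000093 × 10000) = 0.990743
R(suction strainer) = exp(−0.000016 × 10000) = 0.852144
Series (check valve, discharge valve actuator, and centrifugal pump): 0.992528 × 0.904837 × 0.990743 = 0.889763
Parallel ([0.889763] and suction strainer): 1 − (1 − 0.889763)(1 − 0.852144) = 0.9837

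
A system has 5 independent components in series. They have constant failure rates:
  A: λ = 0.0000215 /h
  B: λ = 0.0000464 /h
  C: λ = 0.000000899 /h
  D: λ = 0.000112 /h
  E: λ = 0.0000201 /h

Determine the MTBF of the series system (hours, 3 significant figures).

4980

Series of exponential components: λ_sys = Σ λ_i
λ_sys = 0.0000215 + 0.0000464 + 0.000000899 + 0.000112 + 0.0000201 = 2.0090e-04 /h
MTBF = 1 / λ_sys = 4980 h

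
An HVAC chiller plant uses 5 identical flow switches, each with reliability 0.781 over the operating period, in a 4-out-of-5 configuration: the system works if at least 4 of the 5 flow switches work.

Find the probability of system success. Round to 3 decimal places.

0.698

R = Σ_{i=4}^{5} C(5,i) p^i (1−p)^{5−i} with p = 0.781
C(5,4)·0.781^4·0.219^1 = 0.40740
C(5,5)·0.781^5·0.219^0 = 0.29057
Sum = 0.698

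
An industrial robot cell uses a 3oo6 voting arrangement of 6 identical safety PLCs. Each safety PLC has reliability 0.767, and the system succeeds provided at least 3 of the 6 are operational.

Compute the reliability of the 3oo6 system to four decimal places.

0.9707

R = Σ_{i=3}^{6} C(6,i) p^i (1−p)^{6−i} with p = 0.767
C(6,3)·0.767^3·0.233^3 = 0.114152
C(6,4)·0.767^4·0.233^2 = 0.281828
C(6,5)·0.767^5·0.233^1 = 0.371094
C(6,6)·0.767^6·0.233^0 = 0.203597
Sum = 0.9707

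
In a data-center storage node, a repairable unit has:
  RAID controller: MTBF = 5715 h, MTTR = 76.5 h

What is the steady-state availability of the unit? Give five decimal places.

A(RAID controller) = MTBF/(MTBF+MTTR) = 5715/(5715+76.5) = 0.98679

0.98679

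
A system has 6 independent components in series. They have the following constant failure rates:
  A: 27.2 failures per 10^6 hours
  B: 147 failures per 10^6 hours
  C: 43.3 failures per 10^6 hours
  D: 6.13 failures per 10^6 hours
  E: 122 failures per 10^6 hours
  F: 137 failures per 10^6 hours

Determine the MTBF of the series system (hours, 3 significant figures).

2070

Series of exponential components: λ_sys = Σ λ_i
λ_sys = 0.0000272 + 0.000147 + 0.0000433 + 0.00000613 + 0.000122 + 0.000137 = 4.8263e-04 /h
MTBF = 1 / λ_sys = 2070 h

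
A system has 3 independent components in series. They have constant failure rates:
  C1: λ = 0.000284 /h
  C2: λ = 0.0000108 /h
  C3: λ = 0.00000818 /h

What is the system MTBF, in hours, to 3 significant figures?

Series of exponential components: λ_sys = Σ λ_i
λ_sys = 0.000284 + 0.0000108 + 0.00000818 = 3.0298e-04 /h
MTBF = 1 / λ_sys = 3300 h

3300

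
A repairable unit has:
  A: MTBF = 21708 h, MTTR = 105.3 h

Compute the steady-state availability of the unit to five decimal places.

0.99517

A(A) = MTBF/(MTBF+MTTR) = 21708/(21708+105.3) = 0.99517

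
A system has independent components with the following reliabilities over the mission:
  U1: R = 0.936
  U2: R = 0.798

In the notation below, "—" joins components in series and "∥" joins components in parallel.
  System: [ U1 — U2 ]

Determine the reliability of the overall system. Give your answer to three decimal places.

0.747

Series (U1 and U2): 0.93600 × 0.79800 = 0.747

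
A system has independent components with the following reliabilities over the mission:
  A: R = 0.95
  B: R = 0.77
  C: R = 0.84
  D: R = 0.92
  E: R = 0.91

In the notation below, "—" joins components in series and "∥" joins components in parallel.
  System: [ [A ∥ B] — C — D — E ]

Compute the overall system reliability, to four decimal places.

Parallel (A and B): 1 − (1 − 0.950000)(1 − 0.770000) = 0.988500
Series ([0.988500], C, D, and E): 0.988500 × 0.840000 × 0.920000 × 0.910000 = 0.6952

0.6952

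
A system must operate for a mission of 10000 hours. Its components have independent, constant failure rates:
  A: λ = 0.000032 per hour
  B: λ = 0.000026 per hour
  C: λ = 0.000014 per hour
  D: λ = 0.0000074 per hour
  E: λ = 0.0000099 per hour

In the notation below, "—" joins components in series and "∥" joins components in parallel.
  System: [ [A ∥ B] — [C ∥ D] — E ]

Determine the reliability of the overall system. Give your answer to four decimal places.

R(A) = exp(−0.000032 × 10000) = 0.726149
R(B) = exp(−0.000026 × 10000) = 0.771052
R(C) = exp(−0.000014 × 10000) = 0.869358
R(D) = exp(−0.0000074 × 10000) = 0.928672
R(E) = exp(−0.0000099 × 10000) = 0.905743
Parallel (A and B): 1 − (1 − 0.726149)(1 − 0.771052) = 0.937302
Parallel (C and D): 1 − (1 − 0.869358)(1 − 0.928672) = 0.990682
Series ([0.937302], [0.990682], and E): 0.937302 × 0.990682 × 0.905743 = 0.8410

0.8410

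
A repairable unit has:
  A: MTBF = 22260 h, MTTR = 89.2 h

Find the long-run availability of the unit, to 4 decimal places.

0.9960

A(A) = MTBF/(MTBF+MTTR) = 22260/(22260+89.2) = 0.9960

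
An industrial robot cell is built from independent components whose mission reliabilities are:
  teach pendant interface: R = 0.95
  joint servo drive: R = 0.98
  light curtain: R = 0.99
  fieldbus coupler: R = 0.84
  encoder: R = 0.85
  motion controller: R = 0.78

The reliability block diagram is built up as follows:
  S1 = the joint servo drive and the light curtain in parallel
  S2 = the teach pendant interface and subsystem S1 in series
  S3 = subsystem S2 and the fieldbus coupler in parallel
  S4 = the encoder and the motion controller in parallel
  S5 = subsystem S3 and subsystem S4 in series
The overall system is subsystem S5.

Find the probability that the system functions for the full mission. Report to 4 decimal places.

0.9592

Parallel (joint servo drive and light curtain): 1 − (1 − 0.980000)(1 − 0.990000) = 0.999800
Series (teach pendant interface and [0.999800]): 0.950000 × 0.999800 = 0.949810
Parallel ([0.949810] and fieldbus coupler): 1 − (1 − 0.949810)(1 − 0.840000) = 0.991970
Parallel (encoder and motion controller): 1 − (1 − 0.850000)(1 − 0.780000) = 0.967000
Series ([0.991970] and [0.967000]): 0.991970 × 0.967000 = 0.9592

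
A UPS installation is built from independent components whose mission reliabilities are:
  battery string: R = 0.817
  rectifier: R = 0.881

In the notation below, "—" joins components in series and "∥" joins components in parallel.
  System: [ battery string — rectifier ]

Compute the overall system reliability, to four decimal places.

0.7198

Series (battery string and rectifier): 0.817000 × 0.881000 = 0.7198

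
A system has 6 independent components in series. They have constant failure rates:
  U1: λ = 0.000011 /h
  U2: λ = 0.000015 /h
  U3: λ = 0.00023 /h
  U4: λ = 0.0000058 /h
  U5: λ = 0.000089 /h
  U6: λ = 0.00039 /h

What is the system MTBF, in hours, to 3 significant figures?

1350

Series of exponential components: λ_sys = Σ λ_i
λ_sys = 0.000011 + 0.000015 + 0.00023 + 0.0000058 + 0.000089 + 0.00039 = 7.4080e-04 /h
MTBF = 1 / λ_sys = 1350 h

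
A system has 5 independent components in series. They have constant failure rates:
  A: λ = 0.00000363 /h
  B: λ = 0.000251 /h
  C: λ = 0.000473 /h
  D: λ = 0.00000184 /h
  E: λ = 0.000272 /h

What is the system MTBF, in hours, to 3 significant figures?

999

Series of exponential components: λ_sys = Σ λ_i
λ_sys = 0.00000363 + 0.000251 + 0.000473 + 0.00000184 + 0.000272 = 1.0015e-03 /h
MTBF = 1 / λ_sys = 999 h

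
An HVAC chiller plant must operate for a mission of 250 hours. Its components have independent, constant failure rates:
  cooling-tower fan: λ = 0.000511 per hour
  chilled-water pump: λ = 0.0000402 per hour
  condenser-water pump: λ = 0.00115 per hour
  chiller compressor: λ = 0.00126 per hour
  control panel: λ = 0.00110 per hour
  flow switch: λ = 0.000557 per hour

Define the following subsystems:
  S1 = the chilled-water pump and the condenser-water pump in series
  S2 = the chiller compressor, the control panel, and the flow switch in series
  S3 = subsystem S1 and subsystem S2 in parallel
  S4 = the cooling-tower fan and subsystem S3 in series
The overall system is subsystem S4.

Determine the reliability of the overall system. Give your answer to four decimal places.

0.7628

R(cooling-tower fan) = exp(−0.000511 × 250) = 0.880073
R(chilled-water pump) = exp(−0.0000402 × 250) = 0.990000
R(condenser-water pump) = exp(−0.00115 × 250) = 0.750137
R(chiller compressor) = exp(−0.00126 × 250) = 0.729789
R(control panel) = exp(−0.00110 × 250) = 0.759572
R(flow switch) = exp(−0.000557 × 250) = 0.870010
Series (chilled-water pump and condenser-water pump): 0.990000 × 0.750137 = 0.742636
Series (chiller compressor, control panel, and flow switch): 0.729789 × 0.759572 × 0.870010 = 0.482270
Parallel ([0.742636] and [0.482270]): 1 − (1 − 0.742636)(1 − 0.482270) = 0.866755
Series (cooling-tower fan and [0.866755]): 0.880073 × 0.866755 = 0.7628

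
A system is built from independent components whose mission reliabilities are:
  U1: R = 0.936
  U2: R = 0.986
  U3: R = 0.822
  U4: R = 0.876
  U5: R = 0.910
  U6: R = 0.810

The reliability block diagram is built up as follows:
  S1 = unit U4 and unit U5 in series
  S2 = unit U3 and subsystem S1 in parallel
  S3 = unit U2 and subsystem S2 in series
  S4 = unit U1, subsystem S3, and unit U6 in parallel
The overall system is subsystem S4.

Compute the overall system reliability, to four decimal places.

0.9994

Series (U4 and U5): 0.876000 × 0.910000 = 0.797160
Parallel (U3 and [0.797160]): 1 − (1 − 0.822000)(1 − 0.797160) = 0.963894
Series (U2 and [0.963894]): 0.986000 × 0.963894 = 0.950399
Parallel (U1, [0.950399], and U6): 1 − (1 − 0.936000)(1 − 0.950399)(1 − 0.810000) = 0.9994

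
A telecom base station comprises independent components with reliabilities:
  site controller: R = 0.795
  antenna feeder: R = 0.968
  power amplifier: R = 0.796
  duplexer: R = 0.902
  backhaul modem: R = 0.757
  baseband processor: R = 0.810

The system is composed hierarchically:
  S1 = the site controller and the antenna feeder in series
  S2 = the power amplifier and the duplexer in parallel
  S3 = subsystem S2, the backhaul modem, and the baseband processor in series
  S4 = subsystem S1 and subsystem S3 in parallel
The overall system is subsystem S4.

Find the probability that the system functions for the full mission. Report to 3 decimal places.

Series (site controller and antenna feeder): 0.79500 × 0.96800 = 0.76956
Parallel (power amplifier and duplexer): 1 − (1 − 0.79600)(1 − 0.90200) = 0.98001
Series ([0.98001], backhaul modem, and baseband processor): 0.98001 × 0.75700 × 0.81000 = 0.60091
Parallel ([0.76956] and [0.60091]): 1 − (1 − 0.76956)(1 − 0.60091) = 0.908

0.908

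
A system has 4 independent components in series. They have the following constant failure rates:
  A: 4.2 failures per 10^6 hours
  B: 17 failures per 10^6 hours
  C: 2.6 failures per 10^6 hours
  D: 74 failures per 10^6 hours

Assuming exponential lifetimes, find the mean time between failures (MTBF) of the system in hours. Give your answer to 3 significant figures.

Series of exponential components: λ_sys = Σ λ_i
λ_sys = 0.0000042 + 0.000017 + 0.0000026 + 0.000074 = 9.7800e-05 /h
MTBF = 1 / λ_sys = 10200 h

10200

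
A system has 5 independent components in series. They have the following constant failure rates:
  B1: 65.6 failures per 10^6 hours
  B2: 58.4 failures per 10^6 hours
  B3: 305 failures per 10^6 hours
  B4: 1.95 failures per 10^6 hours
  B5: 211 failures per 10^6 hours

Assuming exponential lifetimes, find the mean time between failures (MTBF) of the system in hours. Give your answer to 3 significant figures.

1560

Series of exponential components: λ_sys = Σ λ_i
λ_sys = 0.0000656 + 0.0000584 + 0.000305 + 0.00000195 + 0.000211 = 6.4195e-04 /h
MTBF = 1 / λ_sys = 1560 h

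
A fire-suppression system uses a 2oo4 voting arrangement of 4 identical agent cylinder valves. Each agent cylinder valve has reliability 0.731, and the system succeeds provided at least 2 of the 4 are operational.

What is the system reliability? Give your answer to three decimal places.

R = Σ_{i=2}^{4} C(4,i) p^i (1−p)^{4−i} with p = 0.731
C(4,2)·0.731^2·0.269^2 = 0.23200
C(4,3)·0.731^3·0.269^1 = 0.42030
C(4,4)·0.731^4·0.269^0 = 0.28554
Sum = 0.938

0.938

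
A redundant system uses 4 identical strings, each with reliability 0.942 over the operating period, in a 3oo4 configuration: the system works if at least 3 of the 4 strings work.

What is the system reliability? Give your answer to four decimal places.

R = Σ_{i=3}^{4} C(4,i) p^i (1−p)^{4−i} with p = 0.942
C(4,3)·0.942^3·0.058^1 = 0.193928
C(4,4)·0.942^4·0.058^0 = 0.787415
Sum = 0.9813

0.9813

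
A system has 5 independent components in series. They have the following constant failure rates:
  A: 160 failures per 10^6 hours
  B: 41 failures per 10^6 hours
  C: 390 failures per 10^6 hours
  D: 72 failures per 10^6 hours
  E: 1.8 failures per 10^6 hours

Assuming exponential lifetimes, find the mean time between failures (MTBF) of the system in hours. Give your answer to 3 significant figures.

1500

Series of exponential components: λ_sys = Σ λ_i
λ_sys = 0.00016 + 0.000041 + 0.00039 + 0.000072 + 0.0000018 = 6.6480e-04 /h
MTBF = 1 / λ_sys = 1500 h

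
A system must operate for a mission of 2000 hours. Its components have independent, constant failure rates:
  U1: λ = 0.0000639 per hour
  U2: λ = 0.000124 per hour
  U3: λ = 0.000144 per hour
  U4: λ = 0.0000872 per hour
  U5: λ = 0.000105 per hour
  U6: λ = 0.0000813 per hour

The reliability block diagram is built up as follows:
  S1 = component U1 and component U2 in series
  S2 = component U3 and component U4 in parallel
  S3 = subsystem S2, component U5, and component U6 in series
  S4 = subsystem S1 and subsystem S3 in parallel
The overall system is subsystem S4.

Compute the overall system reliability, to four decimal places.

0.8939

R(U1) = exp(−0.0000639 × 2000) = 0.880029
R(U2) = exp(−0.000124 × 2000) = 0.780360
R(U3) = exp(−0.000144 × 2000) = 0.749762
R(U4) = exp(−0.0000872 × 2000) = 0.839961
R(U5) = exp(−0.000105 × 2000) = 0.810584
R(U6) = exp(−0.0000813 × 2000) = 0.849931
Series (U1 and U2): 0.880029 × 0.780360 = 0.686739
Parallel (U3 and U4): 1 − (1 − 0.749762)(1 − 0.839961) = 0.959952
Series ([0.959952], U5, and U6): 0.959952 × 0.810584 × 0.849931 = 0.661350
Parallel ([0.686739] and [0.661350]): 1 − (1 − 0.686739)(1 − 0.661350) = 0.8939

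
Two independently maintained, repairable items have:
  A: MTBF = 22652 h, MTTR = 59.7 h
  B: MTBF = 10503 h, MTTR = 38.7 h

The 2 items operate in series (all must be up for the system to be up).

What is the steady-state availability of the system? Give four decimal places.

A(A) = MTBF/(MTBF+MTTR) = 22652/(22652+59.7) = 0.997371
A(B) = MTBF/(MTBF+MTTR) = 10503/(10503+38.7) = 0.996329
Series availability: 0.997371 × 0.996329 = 0.9937

0.9937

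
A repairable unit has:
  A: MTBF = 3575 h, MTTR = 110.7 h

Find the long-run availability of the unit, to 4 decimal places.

0.9700

A(A) = MTBF/(MTBF+MTTR) = 3575/(3575+110.7) = 0.9700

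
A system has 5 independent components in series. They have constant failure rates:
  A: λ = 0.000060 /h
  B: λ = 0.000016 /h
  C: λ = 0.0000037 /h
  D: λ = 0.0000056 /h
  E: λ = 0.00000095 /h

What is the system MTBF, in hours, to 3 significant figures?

Series of exponential components: λ_sys = Σ λ_i
λ_sys = 0.000060 + 0.000016 + 0.0000037 + 0.0000056 + 0.00000095 = 8.6250e-05 /h
MTBF = 1 / λ_sys = 11600 h

11600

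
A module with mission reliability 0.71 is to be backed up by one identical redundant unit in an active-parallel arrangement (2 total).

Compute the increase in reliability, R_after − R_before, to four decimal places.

R_before = 0.71
R_after = 1 − (1 − 0.71)^2 = 0.9159
ΔR = 0.9159 − 0.71 = 0.2059

0.2059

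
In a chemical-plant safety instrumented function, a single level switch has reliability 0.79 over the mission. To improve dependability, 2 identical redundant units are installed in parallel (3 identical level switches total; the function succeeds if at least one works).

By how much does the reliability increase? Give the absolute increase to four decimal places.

0.2007

R_before = 0.79
R_after = 1 − (1 − 0.79)^3 = 0.9907
ΔR = 0.9907 − 0.79 = 0.2007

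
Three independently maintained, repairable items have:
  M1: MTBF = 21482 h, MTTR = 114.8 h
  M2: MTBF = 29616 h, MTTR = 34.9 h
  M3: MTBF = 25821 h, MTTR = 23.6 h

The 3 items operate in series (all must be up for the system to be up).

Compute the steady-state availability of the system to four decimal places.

A(M1) = MTBF/(MTBF+MTTR) = 21482/(21482+114.8) = 0.994684
A(M2) = MTBF/(MTBF+MTTR) = 29616/(29616+34.9) = 0.998823
A(M3) = MTBF/(MTBF+MTTR) = 25821/(25821+23.6) = 0.999087
Series availability: 0.994684 × 0.998823 × 0.999087 = 0.9926

0.9926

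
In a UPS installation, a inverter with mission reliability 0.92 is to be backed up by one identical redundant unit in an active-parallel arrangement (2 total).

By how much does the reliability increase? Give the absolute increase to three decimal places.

R_before = 0.92
R_after = 1 − (1 − 0.92)^2 = 0.994
ΔR = 0.994 − 0.92 = 0.074

0.074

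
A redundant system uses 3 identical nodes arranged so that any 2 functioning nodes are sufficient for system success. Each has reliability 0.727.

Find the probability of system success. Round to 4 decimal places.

0.8171

R = Σ_{i=2}^{3} C(3,i) p^i (1−p)^{3−i} with p = 0.727
C(3,2)·0.727^2·0.273^1 = 0.432865
C(3,3)·0.727^3·0.273^0 = 0.384241
Sum = 0.8171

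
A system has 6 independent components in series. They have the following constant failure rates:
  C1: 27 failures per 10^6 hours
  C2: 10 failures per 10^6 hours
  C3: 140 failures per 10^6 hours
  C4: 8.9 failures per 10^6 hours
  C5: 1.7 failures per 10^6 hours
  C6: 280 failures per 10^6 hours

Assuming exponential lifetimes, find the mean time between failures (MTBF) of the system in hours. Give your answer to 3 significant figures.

Series of exponential components: λ_sys = Σ λ_i
λ_sys = 0.000027 + 0.000010 + 0.00014 + 0.0000089 + 0.0000017 + 0.00028 = 4.6760e-04 /h
MTBF = 1 / λ_sys = 2140 h

2140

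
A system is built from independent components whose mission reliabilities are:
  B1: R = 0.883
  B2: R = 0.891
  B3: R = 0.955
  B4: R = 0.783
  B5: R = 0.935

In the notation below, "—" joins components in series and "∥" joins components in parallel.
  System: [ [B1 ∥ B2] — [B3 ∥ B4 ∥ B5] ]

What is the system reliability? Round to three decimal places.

0.987

Parallel (B1 and B2): 1 − (1 − 0.88300)(1 − 0.89100) = 0.98725
Parallel (B3, B4, and B5): 1 − (1 − 0.95500)(1 − 0.78300)(1 − 0.93500) = 0.99937
Series ([0.98725] and [0.99937]): 0.98725 × 0.99937 = 0.987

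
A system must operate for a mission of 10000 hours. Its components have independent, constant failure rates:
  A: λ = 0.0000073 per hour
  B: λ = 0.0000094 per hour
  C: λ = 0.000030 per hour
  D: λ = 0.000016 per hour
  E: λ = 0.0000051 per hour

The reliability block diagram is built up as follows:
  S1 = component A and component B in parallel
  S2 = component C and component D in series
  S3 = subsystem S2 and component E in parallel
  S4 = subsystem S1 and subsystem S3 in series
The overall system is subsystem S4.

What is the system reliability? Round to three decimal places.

R(A) = exp(−0.0000073 × 10000) = 0.92960
R(B) = exp(−0.0000094 × 10000) = 0.91028
R(C) = exp(−0.000030 × 10000) = 0.74082
R(D) = exp(−0.000016 × 10000) = 0.85214
R(E) = exp(−0.0000051 × 10000) = 0.95028
Parallel (A and B): 1 − (1 − 0.92960)(1 − 0.91028) = 0.99368
Series (C and D): 0.74082 × 0.85214 = 0.63128
Parallel ([0.63128] and E): 1 − (1 − 0.63128)(1 − 0.95028) = 0.98167
Series ([0.99368] and [0.98167]): 0.99368 × 0.98167 = 0.975

0.975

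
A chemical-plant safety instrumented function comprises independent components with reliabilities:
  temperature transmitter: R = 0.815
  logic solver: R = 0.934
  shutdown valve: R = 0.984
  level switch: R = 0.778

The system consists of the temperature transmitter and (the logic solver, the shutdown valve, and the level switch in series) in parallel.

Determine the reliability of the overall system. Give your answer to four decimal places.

Series (logic solver, shutdown valve, and level switch): 0.934000 × 0.984000 × 0.778000 = 0.715026
Parallel (temperature transmitter and [0.715026]): 1 − (1 − 0.815000)(1 − 0.715026) = 0.9473

0.9473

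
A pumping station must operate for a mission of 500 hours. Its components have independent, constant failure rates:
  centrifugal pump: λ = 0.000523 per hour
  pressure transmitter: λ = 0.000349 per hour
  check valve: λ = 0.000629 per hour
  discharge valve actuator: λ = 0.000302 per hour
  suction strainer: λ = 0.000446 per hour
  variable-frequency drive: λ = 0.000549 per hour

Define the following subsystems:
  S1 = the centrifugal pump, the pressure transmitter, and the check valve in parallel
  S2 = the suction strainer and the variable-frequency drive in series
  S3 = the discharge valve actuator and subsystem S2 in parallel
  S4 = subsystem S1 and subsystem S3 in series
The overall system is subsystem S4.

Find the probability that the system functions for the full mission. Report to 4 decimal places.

R(centrifugal pump) = exp(−0.000523 × 500) = 0.769896
R(pressure transmitter) = exp(−0.000349 × 500) = 0.839877
R(check valve) = exp(−0.000629 × 500) = 0.730154
R(discharge valve actuator) = exp(−0.000302 × 500) = 0.859848
R(suction strainer) = exp(−0.000446 × 500) = 0.800115
R(variable-frequency drive) = exp(−0.000549 × 500) = 0.759952
Parallel (centrifugal pump, pressure transmitter, and check valve): 1 − (1 − 0.769896)(1 − 0.839877)(1 − 0.730154) = 0.990058
Series (suction strainer and variable-frequency drive): 0.800115 × 0.759952 = 0.608049
Parallel (discharge valve actuator and [0.608049]): 1 − (1 − 0.859848)(1 − 0.608049) = 0.945067
Series ([0.990058] and [0.945067]): 0.990058 × 0.945067 = 0.9357

0.9357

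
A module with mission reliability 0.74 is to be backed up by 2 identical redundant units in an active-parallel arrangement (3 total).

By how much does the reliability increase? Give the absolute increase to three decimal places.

0.242

R_before = 0.74
R_after = 1 − (1 − 0.74)^3 = 0.982
ΔR = 0.982 − 0.74 = 0.242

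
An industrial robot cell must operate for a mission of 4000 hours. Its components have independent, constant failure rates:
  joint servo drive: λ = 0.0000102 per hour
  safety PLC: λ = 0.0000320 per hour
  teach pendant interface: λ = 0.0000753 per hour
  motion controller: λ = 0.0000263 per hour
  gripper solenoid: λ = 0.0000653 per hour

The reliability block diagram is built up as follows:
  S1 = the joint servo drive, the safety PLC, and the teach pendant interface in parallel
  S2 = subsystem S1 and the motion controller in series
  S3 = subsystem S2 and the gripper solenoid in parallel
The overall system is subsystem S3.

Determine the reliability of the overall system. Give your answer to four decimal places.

R(joint servo drive) = exp(−0.0000102 × 4000) = 0.960021
R(safety PLC) = exp(−0.0000320 × 4000) = 0.879853
R(teach pendant interface) = exp(−0.0000753 × 4000) = 0.739930
R(motion controller) = exp(−0.0000263 × 4000) = 0.900144
R(gripper solenoid) = exp(−0.0000653 × 4000) = 0.770127
Parallel (joint servo drive, safety PLC, and teach pendant interface): 1 − (1 − 0.960021)(1 − 0.879853)(1 − 0.739930) = 0.998751
Series ([0.998751] and motion controller): 0.998751 × 0.900144 = 0.899020
Parallel ([0.899020] and gripper solenoid): 1 − (1 − 0.899020)(1 − 0.770127) = 0.9768

0.9768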